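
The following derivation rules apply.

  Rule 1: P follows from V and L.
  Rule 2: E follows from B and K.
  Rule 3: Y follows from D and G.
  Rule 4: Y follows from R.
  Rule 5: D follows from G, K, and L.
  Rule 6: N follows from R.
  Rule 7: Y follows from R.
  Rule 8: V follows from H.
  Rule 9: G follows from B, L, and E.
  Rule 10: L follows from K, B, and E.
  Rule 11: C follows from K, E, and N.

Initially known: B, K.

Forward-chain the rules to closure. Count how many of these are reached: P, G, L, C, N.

2

B and K hold, so E follows (Rule 2).
From K, B, and E, Rule 10 gives L.
B, L, and E hold, so G follows (Rule 9).
P would need V and L (Rule 1), but V is never established.
G: reached.
L: reached.
C would need K, E, and N (Rule 11), but N is never established.
N would need R (Rule 6), but R is never established.
Reached: G and L — 2 of the 5.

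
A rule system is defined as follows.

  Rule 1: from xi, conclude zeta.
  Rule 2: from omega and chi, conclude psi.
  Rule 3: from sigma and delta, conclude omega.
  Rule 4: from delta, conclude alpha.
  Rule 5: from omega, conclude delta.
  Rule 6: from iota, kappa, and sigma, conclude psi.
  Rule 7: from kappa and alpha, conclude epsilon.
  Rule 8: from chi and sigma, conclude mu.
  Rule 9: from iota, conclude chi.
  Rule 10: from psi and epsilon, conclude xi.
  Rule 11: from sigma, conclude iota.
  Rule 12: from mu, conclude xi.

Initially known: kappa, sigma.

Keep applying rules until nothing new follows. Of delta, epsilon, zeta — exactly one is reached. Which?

zeta

From sigma, Rule 11 gives iota.
From iota, Rule 9 gives chi.
From chi and sigma, Rule 8 gives mu.
mu holds, so xi follows (Rule 12).
From xi, Rule 1 gives zeta.
epsilon would need kappa and alpha (Rule 7), but alpha is never established. delta would need omega (Rule 5), but omega is never established.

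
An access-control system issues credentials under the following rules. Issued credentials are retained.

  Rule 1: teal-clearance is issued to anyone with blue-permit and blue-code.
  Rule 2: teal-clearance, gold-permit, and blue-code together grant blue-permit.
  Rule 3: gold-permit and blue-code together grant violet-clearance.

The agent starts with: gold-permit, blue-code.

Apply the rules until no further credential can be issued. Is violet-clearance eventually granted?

Yes

Holding gold-permit and blue-code grants violet-clearance (Rule 3).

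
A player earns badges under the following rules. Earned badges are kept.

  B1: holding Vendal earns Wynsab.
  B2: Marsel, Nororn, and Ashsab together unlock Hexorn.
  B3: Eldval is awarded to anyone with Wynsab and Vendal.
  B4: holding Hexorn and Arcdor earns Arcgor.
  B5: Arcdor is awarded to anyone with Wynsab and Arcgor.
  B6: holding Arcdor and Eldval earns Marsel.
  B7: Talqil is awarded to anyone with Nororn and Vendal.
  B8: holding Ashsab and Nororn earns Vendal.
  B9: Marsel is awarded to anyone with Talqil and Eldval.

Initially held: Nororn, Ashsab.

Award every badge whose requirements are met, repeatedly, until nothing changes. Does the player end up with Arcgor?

Arcgor would need Hexorn and Arcdor (B4), but Arcdor is never earned.

No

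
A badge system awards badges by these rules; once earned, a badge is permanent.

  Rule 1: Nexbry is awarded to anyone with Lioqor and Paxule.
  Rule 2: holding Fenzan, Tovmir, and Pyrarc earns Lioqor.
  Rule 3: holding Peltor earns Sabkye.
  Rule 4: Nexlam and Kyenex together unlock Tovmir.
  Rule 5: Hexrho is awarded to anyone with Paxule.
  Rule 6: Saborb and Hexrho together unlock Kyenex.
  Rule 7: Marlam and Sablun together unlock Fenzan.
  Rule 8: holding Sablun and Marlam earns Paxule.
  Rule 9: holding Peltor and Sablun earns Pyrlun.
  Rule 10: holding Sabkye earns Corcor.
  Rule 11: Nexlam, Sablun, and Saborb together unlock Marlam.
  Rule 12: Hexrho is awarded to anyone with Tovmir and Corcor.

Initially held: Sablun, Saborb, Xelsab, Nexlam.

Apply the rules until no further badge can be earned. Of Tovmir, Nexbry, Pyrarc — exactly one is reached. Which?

Tovmir

With Nexlam, Sablun, and Saborb, Marlam is earned (Rule 11).
With Sablun and Marlam, Paxule is earned (Rule 8).
With Paxule, Hexrho is earned (Rule 5).
With Saborb and Hexrho, Kyenex is earned (Rule 6).
With Nexlam and Kyenex, Tovmir is earned (Rule 4).
Nexbry would need Lioqor and Paxule (Rule 1), but Lioqor is never earned. No rule produces Pyrarc, and it is not given.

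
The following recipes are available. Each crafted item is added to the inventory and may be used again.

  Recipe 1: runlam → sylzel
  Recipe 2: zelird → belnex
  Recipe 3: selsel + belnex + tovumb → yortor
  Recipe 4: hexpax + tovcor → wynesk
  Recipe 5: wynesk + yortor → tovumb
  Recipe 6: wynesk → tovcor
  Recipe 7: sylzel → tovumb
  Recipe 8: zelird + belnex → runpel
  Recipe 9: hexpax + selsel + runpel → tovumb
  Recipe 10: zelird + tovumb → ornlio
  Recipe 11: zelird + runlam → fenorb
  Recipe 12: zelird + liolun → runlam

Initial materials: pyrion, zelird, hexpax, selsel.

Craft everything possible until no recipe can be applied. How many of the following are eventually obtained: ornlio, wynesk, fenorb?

zelird → belnex (Recipe 2).
zelird + belnex → runpel (Recipe 8).
Using Recipe 9, hexpax, selsel, and runpel make tovumb.
Using Recipe 10, zelird and tovumb make ornlio.
ornlio: reached.
wynesk would need hexpax and tovcor (Recipe 4), but tovcor is never obtained.
fenorb would need zelird and runlam (Recipe 11), but runlam is never obtained.
Reached: ornlio — 1 of the 3.

1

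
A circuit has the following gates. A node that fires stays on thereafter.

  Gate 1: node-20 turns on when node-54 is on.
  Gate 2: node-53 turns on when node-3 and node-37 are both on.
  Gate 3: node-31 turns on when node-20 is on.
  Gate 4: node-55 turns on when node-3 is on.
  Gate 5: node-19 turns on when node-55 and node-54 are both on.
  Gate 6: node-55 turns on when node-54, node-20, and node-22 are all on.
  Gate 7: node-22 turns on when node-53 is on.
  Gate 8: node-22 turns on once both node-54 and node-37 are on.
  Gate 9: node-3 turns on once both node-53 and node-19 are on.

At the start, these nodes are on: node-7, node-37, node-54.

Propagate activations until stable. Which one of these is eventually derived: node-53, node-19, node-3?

node-19

node-54 is on, so node-20 turns on (Gate 1).
Gate 8: node-54 and node-37 on → node-22 on.
Gate 6: node-54, node-20, and node-22 on → node-55 on.
Gate 5: node-55 and node-54 on → node-19 on.
node-3 would need node-53 and node-19 (Gate 9), but node-53 never turns on. node-53 would need node-3 and node-37 (Gate 2), but node-3 never turns on.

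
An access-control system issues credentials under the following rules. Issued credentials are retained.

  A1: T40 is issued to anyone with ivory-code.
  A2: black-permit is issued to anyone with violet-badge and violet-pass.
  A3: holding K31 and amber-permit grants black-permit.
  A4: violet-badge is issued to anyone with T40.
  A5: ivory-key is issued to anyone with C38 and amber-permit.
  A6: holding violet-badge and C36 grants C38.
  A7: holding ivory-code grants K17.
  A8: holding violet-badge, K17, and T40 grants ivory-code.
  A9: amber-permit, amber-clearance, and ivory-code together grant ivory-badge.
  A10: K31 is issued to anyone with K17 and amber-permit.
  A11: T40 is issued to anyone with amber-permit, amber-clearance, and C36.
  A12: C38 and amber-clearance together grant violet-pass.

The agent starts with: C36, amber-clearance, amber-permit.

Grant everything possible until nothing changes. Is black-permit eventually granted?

Holding amber-permit, amber-clearance, and C36 grants T40 (A11).
Holding T40 grants violet-badge (A4).
Holding violet-badge and C36 grants C38 (A6).
Holding C38 and amber-clearance grants violet-pass (A12).
Holding violet-badge and violet-pass grants black-permit (A2).

Yes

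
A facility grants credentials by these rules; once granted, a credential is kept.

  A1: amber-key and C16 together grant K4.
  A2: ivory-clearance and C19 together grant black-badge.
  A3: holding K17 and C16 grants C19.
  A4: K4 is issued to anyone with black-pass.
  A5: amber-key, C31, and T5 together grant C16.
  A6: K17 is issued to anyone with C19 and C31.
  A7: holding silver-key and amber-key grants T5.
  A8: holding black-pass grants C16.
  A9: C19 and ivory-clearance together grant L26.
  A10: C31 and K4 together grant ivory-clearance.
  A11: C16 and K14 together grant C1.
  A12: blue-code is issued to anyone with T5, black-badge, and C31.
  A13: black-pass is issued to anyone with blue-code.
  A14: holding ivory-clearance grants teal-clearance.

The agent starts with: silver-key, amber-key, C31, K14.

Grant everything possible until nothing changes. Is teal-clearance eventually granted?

Holding silver-key and amber-key grants T5 (A7).
Holding amber-key, C31, and T5 grants C16 (A5).
Holding amber-key and C16 grants K4 (A1).
Holding C31 and K4 grants ivory-clearance (A10).
Holding ivory-clearance grants teal-clearance (A14).

Yes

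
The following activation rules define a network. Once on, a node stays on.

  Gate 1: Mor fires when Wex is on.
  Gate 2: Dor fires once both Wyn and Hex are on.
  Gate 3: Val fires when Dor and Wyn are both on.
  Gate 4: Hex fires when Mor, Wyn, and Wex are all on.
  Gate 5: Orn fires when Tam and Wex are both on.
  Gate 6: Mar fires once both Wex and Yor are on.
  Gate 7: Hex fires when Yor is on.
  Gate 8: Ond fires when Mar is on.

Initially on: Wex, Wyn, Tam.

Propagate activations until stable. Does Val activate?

Yes

Wex is on, so Mor fires (Gate 1).
Mor, Wyn, and Wex are on, so Hex fires (Gate 4).
Wyn and Hex are on, so Dor fires (Gate 2).
Gate 3: Dor and Wyn on → Val on.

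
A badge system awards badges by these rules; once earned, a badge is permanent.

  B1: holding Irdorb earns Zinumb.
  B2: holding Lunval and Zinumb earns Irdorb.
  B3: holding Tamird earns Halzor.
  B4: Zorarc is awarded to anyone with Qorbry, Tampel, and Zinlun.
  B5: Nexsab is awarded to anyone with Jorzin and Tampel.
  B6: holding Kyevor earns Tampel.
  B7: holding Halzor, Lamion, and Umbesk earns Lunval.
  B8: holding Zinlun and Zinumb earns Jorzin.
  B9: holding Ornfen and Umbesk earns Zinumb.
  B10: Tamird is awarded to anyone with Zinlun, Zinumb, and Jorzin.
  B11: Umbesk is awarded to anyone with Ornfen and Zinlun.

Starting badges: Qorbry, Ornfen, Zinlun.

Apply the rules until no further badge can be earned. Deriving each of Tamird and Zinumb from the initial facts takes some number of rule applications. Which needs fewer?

Zinumb: With Ornfen and Zinlun, Umbesk is earned (B11). With Ornfen and Umbesk, Zinumb is earned (B9). [2 rule applications]
Tamird: With Ornfen and Zinlun, Umbesk is earned (B11). With Ornfen and Umbesk, Zinumb is earned (B9). With Zinlun and Zinumb, Jorzin is earned (B8). With Zinlun, Zinumb, and Jorzin, Tamird is earned (B10). [4 rule applications]
Zinumb needs fewer.

Zinumb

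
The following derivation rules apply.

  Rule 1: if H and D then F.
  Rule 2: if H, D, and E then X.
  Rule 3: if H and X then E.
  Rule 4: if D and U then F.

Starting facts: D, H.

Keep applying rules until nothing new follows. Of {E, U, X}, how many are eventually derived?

0

E would need H and X (Rule 3), but X is never established.
No rule produces U, and it is not given.
X would need H, D, and E (Rule 2), but E is never established.
None of the 3 are reached.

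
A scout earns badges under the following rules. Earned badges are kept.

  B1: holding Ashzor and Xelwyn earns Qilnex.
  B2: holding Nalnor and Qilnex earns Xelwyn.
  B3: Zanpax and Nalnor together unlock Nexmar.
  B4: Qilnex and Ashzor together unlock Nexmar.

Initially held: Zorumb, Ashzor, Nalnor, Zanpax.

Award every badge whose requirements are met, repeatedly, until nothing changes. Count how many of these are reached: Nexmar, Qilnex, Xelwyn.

1

With Zanpax and Nalnor, Nexmar is earned (B3).
Nexmar: reached.
Qilnex would need Ashzor and Xelwyn (B1), but Xelwyn is never earned.
Xelwyn would need Nalnor and Qilnex (B2), but Qilnex is never earned.
Reached: Nexmar — 1 of the 3.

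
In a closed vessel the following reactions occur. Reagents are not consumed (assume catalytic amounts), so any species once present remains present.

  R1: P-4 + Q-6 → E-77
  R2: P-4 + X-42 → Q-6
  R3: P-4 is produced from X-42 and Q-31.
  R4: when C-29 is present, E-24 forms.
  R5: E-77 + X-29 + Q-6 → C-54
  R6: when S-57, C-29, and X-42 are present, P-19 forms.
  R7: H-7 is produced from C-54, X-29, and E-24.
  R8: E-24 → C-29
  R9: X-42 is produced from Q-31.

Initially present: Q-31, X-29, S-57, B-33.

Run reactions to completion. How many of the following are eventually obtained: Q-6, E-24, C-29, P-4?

Q-31 present → X-42 forms (R9).
X-42 and Q-31 present → P-4 forms (R3).
P-4 and X-42 present → Q-6 forms (R2).
Q-6: reached.
E-24 would need C-29 (R4), but C-29 never forms.
C-29 would need E-24 (R8), but E-24 never forms.
P-4: reached.
Reached: Q-6 and P-4 — 2 of the 4.

2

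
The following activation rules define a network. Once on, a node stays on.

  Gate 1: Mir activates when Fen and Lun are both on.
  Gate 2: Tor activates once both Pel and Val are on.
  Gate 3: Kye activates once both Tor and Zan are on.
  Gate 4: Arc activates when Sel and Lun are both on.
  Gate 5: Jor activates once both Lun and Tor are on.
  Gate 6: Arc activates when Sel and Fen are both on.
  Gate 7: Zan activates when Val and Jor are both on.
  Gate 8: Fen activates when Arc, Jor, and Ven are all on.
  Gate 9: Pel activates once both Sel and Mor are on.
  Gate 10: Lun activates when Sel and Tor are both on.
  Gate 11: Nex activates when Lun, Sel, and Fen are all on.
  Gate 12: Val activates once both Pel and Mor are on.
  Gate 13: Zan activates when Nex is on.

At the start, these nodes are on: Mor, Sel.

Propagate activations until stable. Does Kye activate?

Gate 9: Sel and Mor on → Pel on.
Pel and Mor are on, so Val activates (Gate 12).
Pel and Val are on, so Tor activates (Gate 2).
Gate 10: Sel and Tor on → Lun on.
Gate 5: Lun and Tor on → Jor on.
Gate 7: Val and Jor on → Zan on.
Gate 3: Tor and Zan on → Kye on.

Yes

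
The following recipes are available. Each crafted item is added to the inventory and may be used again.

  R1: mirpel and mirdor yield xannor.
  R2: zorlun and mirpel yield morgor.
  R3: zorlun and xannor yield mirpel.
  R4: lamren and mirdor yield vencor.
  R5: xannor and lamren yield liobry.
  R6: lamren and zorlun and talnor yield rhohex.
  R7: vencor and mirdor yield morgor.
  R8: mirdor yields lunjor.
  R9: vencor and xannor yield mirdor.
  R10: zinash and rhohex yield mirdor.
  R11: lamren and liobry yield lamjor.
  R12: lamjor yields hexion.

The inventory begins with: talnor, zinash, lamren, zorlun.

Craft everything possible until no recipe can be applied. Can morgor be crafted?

Yes

Using R6, lamren, zorlun, and talnor make rhohex.
Using R10, zinash and rhohex make mirdor.
lamren and mirdor → vencor (R4).
Using R7, vencor and mirdor make morgor.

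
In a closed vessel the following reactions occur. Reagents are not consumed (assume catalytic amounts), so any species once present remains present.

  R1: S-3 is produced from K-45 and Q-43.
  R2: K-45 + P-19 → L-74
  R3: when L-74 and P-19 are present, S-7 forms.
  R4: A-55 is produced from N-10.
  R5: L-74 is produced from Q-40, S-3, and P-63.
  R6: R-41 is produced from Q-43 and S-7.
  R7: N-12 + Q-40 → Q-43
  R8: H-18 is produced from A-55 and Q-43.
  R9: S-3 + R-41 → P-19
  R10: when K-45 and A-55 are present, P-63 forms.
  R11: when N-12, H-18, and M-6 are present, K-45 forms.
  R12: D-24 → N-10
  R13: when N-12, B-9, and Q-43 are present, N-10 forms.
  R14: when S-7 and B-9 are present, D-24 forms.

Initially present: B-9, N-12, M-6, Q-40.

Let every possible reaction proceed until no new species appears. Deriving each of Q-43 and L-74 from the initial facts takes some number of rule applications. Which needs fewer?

Q-43: N-12 and Q-40 present → Q-43 forms (R7). [1 rule application]
L-74: N-12 and Q-40 present → Q-43 forms (R7). N-12, B-9, and Q-43 present → N-10 forms (R13). N-10 present → A-55 forms (R4). A-55 and Q-43 present → H-18 forms (R8). N-12, H-18, and M-6 present → K-45 forms (R11). K-45 and A-55 present → P-63 forms (R10). K-45 and Q-43 present → S-3 forms (R1). Q-40, S-3, and P-63 present → L-74 forms (R5). [8 rule applications]
Q-43 needs fewer.

Q-43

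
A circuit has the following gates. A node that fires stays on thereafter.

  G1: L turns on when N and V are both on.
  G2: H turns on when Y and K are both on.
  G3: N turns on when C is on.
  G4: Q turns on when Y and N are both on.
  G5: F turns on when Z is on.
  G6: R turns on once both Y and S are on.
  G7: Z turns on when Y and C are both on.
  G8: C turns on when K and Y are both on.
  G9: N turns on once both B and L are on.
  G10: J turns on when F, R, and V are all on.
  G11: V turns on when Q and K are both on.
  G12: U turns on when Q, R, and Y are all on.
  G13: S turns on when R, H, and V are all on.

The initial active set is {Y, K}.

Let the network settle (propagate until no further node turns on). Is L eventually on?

K and Y are on, so C turns on (G8).
G3: C on → N on.
Y and N are on, so Q turns on (G4).
Q and K are on, so V turns on (G11).
N and V are on, so L turns on (G1).

Yes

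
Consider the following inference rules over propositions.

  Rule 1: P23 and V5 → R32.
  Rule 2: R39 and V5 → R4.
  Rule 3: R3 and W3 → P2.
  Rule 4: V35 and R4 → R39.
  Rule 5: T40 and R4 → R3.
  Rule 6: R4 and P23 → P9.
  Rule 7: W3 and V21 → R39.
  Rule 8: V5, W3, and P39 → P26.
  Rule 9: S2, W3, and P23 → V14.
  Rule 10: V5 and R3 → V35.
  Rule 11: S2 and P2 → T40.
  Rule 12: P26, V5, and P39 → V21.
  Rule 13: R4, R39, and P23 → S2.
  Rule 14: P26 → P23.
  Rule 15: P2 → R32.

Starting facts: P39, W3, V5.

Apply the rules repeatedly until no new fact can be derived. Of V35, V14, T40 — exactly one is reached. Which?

V5, W3, and P39 hold, so P26 follows (Rule 8).
From P26, V5, and P39, Rule 12 gives V21.
From P26, Rule 14 gives P23.
From W3 and V21, Rule 7 gives R39.
From R39 and V5, Rule 2 gives R4.
From R4, R39, and P23, Rule 13 gives S2.
From S2, W3, and P23, Rule 9 gives V14.
T40 would need S2 and P2 (Rule 11), but P2 is never established. V35 would need V5 and R3 (Rule 10), but R3 is never established.

V14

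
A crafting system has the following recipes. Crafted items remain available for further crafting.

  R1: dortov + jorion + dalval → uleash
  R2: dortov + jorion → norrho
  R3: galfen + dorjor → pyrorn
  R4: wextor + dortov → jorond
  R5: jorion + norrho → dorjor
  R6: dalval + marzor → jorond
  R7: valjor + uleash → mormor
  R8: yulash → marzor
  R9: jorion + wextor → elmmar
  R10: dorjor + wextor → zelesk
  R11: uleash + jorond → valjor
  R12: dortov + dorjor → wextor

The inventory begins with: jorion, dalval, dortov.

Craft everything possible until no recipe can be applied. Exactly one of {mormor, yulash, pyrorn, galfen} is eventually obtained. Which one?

dortov + jorion + dalval → uleash (R1).
dortov + jorion → norrho (R2).
jorion + norrho → dorjor (R5).
Using R12, dortov and dorjor make wextor.
Using R4, wextor and dortov make jorond.
uleash + jorond → valjor (R11).
Using R7, valjor and uleash make mormor.
pyrorn would need galfen and dorjor (R3), but galfen is never obtained. No rule produces galfen, and it is not given. No rule produces yulash, and it is not given.

mormor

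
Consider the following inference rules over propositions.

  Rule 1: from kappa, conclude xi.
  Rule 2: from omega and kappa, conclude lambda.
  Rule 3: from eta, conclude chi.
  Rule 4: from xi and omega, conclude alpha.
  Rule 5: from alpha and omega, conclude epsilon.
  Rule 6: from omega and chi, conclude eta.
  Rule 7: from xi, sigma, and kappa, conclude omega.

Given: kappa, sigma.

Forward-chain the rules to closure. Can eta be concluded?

eta would need omega and chi (Rule 6), but chi is never established.

No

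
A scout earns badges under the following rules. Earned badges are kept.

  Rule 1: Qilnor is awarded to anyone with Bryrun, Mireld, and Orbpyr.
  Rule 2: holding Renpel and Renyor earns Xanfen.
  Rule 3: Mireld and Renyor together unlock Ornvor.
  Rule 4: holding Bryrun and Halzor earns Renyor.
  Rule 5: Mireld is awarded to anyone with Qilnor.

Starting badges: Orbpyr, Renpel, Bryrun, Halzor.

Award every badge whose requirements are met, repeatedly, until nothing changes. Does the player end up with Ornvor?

Ornvor would need Mireld and Renyor (Rule 3), but Mireld is never earned.

No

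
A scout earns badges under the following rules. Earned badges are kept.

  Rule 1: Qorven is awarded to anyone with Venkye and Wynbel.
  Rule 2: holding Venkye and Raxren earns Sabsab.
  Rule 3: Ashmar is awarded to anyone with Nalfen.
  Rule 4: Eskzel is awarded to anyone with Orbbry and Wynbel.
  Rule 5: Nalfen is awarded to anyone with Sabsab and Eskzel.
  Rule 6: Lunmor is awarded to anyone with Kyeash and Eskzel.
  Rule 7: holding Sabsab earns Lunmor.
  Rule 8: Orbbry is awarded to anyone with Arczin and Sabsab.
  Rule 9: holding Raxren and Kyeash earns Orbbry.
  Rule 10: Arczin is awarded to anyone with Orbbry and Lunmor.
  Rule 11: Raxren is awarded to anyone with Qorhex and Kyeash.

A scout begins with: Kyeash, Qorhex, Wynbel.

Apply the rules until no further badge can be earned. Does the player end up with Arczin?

Yes

With Qorhex and Kyeash, Raxren is earned (Rule 11).
With Raxren and Kyeash, Orbbry is earned (Rule 9).
With Orbbry and Wynbel, Eskzel is earned (Rule 4).
With Kyeash and Eskzel, Lunmor is earned (Rule 6).
With Orbbry and Lunmor, Arczin is earned (Rule 10).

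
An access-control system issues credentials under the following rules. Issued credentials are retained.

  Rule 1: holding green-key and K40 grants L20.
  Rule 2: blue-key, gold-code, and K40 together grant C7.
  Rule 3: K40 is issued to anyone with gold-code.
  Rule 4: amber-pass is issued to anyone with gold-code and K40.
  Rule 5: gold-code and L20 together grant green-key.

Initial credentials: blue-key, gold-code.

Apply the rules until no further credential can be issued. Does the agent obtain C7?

Holding gold-code grants K40 (Rule 3).
Holding blue-key, gold-code, and K40 grants C7 (Rule 2).

Yes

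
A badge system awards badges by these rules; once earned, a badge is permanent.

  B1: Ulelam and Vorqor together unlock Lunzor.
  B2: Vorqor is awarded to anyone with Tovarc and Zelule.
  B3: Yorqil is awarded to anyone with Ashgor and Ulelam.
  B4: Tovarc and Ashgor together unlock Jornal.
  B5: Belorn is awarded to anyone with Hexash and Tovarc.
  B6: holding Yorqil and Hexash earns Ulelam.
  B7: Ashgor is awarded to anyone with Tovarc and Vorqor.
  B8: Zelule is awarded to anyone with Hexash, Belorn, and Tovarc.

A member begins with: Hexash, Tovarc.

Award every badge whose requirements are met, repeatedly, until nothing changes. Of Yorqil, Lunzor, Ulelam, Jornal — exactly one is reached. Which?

Jornal

With Hexash and Tovarc, Belorn is earned (B5).
With Hexash, Belorn, and Tovarc, Zelule is earned (B8).
With Tovarc and Zelule, Vorqor is earned (B2).
With Tovarc and Vorqor, Ashgor is earned (B7).
With Tovarc and Ashgor, Jornal is earned (B4).
Ulelam would need Yorqil and Hexash (B6), but Yorqil is never earned. Yorqil would need Ashgor and Ulelam (B3), but Ulelam is never earned. Lunzor would need Ulelam and Vorqor (B1), but Ulelam is never earned.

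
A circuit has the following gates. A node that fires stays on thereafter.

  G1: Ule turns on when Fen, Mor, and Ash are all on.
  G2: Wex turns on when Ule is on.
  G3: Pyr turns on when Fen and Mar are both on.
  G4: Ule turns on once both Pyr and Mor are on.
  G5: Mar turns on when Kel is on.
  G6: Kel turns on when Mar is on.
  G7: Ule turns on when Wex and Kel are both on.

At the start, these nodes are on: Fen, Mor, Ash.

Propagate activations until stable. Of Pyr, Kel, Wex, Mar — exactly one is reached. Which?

Fen, Mor, and Ash are on, so Ule turns on (G1).
Ule is on, so Wex turns on (G2).
Kel would need Mar (G6), but Mar never turns on. Pyr would need Fen and Mar (G3), but Mar never turns on. Mar would need Kel (G5), but Kel never turns on.

Wex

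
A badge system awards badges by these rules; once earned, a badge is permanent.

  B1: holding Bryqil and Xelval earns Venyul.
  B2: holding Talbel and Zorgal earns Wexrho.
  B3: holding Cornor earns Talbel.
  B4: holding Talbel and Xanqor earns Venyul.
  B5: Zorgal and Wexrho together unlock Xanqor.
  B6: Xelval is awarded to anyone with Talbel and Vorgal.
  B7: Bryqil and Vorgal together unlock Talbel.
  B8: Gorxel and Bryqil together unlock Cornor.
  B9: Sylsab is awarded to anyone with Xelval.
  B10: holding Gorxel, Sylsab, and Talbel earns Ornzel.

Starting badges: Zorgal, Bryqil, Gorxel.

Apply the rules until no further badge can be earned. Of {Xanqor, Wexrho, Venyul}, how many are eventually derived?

With Gorxel and Bryqil, Cornor is earned (B8).
With Cornor, Talbel is earned (B3).
With Talbel and Zorgal, Wexrho is earned (B2).
With Zorgal and Wexrho, Xanqor is earned (B5).
With Talbel and Xanqor, Venyul is earned (B4).
Xanqor: reached.
Wexrho: reached.
Venyul: reached.
All 3 are reached.

3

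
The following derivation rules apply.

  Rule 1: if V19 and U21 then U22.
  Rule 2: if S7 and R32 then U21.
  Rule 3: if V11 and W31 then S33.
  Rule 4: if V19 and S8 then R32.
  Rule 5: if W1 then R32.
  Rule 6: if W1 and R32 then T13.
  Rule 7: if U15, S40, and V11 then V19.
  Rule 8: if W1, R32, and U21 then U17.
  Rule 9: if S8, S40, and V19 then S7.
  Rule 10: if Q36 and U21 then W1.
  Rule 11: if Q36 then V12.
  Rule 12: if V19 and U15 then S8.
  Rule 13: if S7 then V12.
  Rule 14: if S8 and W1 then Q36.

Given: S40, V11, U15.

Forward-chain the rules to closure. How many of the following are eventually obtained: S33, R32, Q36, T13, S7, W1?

2

U15, S40, and V11 hold, so V19 follows (Rule 7).
V19 and U15 hold, so S8 follows (Rule 12).
From V19 and S8, Rule 4 gives R32.
S8, S40, and V19 hold, so S7 follows (Rule 9).
S33 would need V11 and W31 (Rule 3), but W31 is never established.
R32: reached.
Q36 would need S8 and W1 (Rule 14), but W1 is never established.
T13 would need W1 and R32 (Rule 6), but W1 is never established.
S7: reached.
W1 would need Q36 and U21 (Rule 10), but Q36 is never established.
Reached: R32 and S7 — 2 of the 6.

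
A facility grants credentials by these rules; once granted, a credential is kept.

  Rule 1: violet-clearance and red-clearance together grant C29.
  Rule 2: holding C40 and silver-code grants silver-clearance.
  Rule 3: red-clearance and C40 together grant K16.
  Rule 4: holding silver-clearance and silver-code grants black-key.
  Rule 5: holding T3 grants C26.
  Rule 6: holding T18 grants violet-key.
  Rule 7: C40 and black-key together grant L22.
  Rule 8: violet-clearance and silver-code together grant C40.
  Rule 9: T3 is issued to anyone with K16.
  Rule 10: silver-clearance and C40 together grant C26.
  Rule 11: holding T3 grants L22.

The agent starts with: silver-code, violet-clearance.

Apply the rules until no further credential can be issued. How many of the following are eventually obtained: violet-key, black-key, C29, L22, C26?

Holding violet-clearance and silver-code grants C40 (Rule 8).
Holding C40 and silver-code grants silver-clearance (Rule 2).
Holding silver-clearance and silver-code grants black-key (Rule 4).
Holding silver-clearance and C40 grants C26 (Rule 10).
Holding C40 and black-key grants L22 (Rule 7).
violet-key would need T18 (Rule 6), but T18 is never granted.
black-key: reached.
C29 would need violet-clearance and red-clearance (Rule 1), but red-clearance is never granted.
L22: reached.
C26: reached.
Reached: black-key, L22, and C26 — 3 of the 5.

3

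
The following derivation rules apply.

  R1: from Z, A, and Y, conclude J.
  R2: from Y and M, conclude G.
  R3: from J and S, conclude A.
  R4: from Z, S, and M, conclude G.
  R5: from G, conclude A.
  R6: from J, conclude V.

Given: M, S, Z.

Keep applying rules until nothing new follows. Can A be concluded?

Yes

From Z, S, and M, R4 gives G.
From G, R5 gives A.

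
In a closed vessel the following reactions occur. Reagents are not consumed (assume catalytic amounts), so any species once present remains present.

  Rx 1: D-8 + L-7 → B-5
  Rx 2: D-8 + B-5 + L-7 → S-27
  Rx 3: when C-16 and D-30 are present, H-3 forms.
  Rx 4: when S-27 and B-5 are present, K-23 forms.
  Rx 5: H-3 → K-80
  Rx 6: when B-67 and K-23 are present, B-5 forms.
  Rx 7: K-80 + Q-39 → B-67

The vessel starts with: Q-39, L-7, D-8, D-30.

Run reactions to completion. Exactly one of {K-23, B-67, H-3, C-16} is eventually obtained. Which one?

K-23

D-8 and L-7 present → B-5 forms (Rx 1).
D-8, B-5, and L-7 present → S-27 forms (Rx 2).
S-27 and B-5 present → K-23 forms (Rx 4).
B-67 would need K-80 and Q-39 (Rx 7), but K-80 never forms. H-3 would need C-16 and D-30 (Rx 3), but C-16 never forms. No rule produces C-16, and it is not given.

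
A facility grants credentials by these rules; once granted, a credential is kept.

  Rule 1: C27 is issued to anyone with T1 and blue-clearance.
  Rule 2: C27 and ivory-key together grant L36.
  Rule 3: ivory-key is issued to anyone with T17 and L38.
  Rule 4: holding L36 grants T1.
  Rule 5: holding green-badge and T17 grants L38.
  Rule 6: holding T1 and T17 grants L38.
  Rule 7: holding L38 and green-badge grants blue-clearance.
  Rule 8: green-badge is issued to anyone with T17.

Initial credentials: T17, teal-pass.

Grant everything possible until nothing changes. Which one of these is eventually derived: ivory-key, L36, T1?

Holding T17 grants green-badge (Rule 8).
Holding green-badge and T17 grants L38 (Rule 5).
Holding T17 and L38 grants ivory-key (Rule 3).
L36 would need C27 and ivory-key (Rule 2), but C27 is never granted. T1 would need L36 (Rule 4), but L36 is never granted.

ivory-key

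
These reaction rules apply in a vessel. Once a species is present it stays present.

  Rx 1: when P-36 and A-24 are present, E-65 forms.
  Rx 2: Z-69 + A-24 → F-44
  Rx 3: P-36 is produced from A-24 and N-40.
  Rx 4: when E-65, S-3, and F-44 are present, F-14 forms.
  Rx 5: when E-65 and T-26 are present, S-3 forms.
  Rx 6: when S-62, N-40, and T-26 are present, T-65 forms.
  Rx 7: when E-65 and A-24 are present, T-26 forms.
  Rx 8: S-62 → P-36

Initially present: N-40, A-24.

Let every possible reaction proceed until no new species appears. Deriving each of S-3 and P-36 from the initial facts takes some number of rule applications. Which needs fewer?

P-36: A-24 and N-40 present → P-36 forms (Rx 3). [1 rule application]
S-3: A-24 and N-40 present → P-36 forms (Rx 3). P-36 and A-24 present → E-65 forms (Rx 1). E-65 and A-24 present → T-26 forms (Rx 7). E-65 and T-26 present → S-3 forms (Rx 5). [4 rule applications]
P-36 needs fewer.

P-36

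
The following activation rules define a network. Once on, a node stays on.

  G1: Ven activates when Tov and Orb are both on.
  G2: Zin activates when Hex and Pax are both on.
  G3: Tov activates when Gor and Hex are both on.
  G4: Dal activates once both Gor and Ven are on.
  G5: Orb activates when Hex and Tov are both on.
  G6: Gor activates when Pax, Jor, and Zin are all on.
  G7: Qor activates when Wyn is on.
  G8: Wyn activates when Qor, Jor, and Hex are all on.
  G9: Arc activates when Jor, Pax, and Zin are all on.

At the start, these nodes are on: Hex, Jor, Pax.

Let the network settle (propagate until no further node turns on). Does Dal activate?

Yes

Hex and Pax are on, so Zin activates (G2).
G6: Pax, Jor, and Zin on → Gor on.
G3: Gor and Hex on → Tov on.
Hex and Tov are on, so Orb activates (G5).
Tov and Orb are on, so Ven activates (G1).
G4: Gor and Ven on → Dal on.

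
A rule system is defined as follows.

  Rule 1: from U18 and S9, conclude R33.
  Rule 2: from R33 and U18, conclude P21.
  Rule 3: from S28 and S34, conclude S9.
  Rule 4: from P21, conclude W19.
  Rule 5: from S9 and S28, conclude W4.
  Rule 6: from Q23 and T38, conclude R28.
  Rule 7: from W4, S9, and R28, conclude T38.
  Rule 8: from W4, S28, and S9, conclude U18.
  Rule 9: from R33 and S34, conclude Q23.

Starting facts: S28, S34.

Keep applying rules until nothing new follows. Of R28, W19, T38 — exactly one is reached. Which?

S28 and S34 hold, so S9 follows (Rule 3).
S9 and S28 hold, so W4 follows (Rule 5).
W4, S28, and S9 hold, so U18 follows (Rule 8).
U18 and S9 hold, so R33 follows (Rule 1).
R33 and U18 hold, so P21 follows (Rule 2).
From P21, Rule 4 gives W19.
R28 would need Q23 and T38 (Rule 6), but T38 is never established. T38 would need W4, S9, and R28 (Rule 7), but R28 is never established.

W19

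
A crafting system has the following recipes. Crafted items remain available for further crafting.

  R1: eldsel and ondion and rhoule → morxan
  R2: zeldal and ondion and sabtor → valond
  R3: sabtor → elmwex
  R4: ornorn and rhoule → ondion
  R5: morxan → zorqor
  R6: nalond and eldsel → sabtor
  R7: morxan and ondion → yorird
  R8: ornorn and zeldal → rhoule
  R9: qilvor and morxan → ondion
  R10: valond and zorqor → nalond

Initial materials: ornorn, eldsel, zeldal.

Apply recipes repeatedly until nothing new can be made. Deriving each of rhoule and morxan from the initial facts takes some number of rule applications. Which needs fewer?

rhoule

rhoule: Using R8, ornorn and zeldal make rhoule. [1 rule application]
morxan: ornorn and zeldal → rhoule (R8). ornorn and rhoule → ondion (R4). Using R1, eldsel, ondion, and rhoule make morxan. [3 rule applications]
rhoule needs fewer.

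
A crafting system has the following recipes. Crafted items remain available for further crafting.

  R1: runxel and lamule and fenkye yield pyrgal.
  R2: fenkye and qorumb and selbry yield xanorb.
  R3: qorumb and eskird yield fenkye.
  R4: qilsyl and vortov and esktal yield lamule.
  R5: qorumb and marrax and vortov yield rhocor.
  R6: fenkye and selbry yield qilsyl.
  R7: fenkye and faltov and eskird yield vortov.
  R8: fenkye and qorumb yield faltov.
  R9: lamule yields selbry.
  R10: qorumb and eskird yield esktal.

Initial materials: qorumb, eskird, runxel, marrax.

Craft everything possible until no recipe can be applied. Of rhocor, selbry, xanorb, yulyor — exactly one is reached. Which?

qorumb and eskird → fenkye (R3).
Using R8, fenkye and qorumb make faltov.
Using R7, fenkye, faltov, and eskird make vortov.
qorumb and marrax and vortov → rhocor (R5).
xanorb would need fenkye, qorumb, and selbry (R2), but selbry is never obtained. No rule produces yulyor, and it is not given. selbry would need lamule (R9), but lamule is never obtained.

rhocor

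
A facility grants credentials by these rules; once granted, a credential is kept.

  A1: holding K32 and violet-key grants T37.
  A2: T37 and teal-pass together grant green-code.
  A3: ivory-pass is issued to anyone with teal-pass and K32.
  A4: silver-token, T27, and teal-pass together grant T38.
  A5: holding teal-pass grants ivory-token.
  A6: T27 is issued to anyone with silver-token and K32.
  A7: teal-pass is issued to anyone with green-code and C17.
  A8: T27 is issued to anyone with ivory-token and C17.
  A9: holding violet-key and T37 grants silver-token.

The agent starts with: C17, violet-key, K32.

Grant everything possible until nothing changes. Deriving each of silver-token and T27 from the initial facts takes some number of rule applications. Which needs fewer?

silver-token: Holding K32 and violet-key grants T37 (A1). Holding violet-key and T37 grants silver-token (A9). [2 rule applications]
T27: Holding K32 and violet-key grants T37 (A1). Holding violet-key and T37 grants silver-token (A9). Holding silver-token and K32 grants T27 (A6). [3 rule applications]
silver-token needs fewer.

silver-token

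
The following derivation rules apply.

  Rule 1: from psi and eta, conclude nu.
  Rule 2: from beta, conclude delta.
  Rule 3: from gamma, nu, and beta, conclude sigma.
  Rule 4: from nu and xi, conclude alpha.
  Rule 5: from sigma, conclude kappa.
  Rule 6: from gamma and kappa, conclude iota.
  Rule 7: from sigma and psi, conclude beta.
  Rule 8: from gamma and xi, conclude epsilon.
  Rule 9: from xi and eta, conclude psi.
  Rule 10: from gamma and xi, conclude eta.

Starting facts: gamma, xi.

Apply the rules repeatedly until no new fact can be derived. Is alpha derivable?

From gamma and xi, Rule 10 gives eta.
xi and eta hold, so psi follows (Rule 9).
From psi and eta, Rule 1 gives nu.
nu and xi hold, so alpha follows (Rule 4).

Yes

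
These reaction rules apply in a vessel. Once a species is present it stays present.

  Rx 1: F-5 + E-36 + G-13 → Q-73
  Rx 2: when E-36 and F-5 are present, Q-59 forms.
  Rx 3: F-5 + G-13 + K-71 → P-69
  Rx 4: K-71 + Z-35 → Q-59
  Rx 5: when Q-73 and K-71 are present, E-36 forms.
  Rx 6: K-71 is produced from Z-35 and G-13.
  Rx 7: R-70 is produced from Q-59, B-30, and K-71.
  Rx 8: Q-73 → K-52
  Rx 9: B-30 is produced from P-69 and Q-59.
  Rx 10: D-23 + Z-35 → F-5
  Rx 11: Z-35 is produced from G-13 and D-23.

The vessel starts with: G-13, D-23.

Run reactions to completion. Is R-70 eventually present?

G-13 and D-23 present → Z-35 forms (Rx 11).
D-23 and Z-35 present → F-5 forms (Rx 10).
Z-35 and G-13 present → K-71 forms (Rx 6).
K-71 and Z-35 present → Q-59 forms (Rx 4).
F-5, G-13, and K-71 present → P-69 forms (Rx 3).
P-69 and Q-59 present → B-30 forms (Rx 9).
Q-59, B-30, and K-71 present → R-70 forms (Rx 7).

Yes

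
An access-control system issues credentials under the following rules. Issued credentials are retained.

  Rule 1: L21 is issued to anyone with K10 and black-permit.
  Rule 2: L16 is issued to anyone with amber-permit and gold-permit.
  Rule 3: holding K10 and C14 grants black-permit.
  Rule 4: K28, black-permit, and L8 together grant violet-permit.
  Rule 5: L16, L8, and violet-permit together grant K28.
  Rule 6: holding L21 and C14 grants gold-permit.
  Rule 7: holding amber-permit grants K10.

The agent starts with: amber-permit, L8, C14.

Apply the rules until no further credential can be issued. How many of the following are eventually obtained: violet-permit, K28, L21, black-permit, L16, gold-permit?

Holding amber-permit grants K10 (Rule 7).
Holding K10 and C14 grants black-permit (Rule 3).
Holding K10 and black-permit grants L21 (Rule 1).
Holding L21 and C14 grants gold-permit (Rule 6).
Holding amber-permit and gold-permit grants L16 (Rule 2).
violet-permit would need K28, black-permit, and L8 (Rule 4), but K28 is never granted.
K28 would need L16, L8, and violet-permit (Rule 5), but violet-permit is never granted.
L21: reached.
black-permit: reached.
L16: reached.
gold-permit: reached.
Reached: L21, black-permit, L16, and gold-permit — 4 of the 6.

4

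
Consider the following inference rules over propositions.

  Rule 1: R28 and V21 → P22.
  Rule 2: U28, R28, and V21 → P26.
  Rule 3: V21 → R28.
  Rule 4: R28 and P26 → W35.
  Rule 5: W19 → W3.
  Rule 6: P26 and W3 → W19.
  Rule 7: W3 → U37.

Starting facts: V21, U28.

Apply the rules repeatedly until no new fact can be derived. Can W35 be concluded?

From V21, Rule 3 gives R28.
U28, R28, and V21 hold, so P26 follows (Rule 2).
From R28 and P26, Rule 4 gives W35.

Yes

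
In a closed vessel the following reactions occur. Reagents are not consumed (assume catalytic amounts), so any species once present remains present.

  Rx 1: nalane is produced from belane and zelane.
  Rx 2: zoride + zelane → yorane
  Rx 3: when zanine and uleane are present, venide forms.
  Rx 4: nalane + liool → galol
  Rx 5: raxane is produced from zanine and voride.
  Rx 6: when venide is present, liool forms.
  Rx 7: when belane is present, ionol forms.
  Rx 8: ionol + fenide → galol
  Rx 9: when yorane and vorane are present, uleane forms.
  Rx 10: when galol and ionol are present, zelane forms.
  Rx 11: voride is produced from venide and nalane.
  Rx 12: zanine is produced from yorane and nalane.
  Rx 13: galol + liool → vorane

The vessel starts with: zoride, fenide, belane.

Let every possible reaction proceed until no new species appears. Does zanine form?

Yes

belane present → ionol forms (Rx 7).
ionol and fenide present → galol forms (Rx 8).
galol and ionol present → zelane forms (Rx 10).
belane and zelane present → nalane forms (Rx 1).
zoride and zelane present → yorane forms (Rx 2).
yorane and nalane present → zanine forms (Rx 12).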